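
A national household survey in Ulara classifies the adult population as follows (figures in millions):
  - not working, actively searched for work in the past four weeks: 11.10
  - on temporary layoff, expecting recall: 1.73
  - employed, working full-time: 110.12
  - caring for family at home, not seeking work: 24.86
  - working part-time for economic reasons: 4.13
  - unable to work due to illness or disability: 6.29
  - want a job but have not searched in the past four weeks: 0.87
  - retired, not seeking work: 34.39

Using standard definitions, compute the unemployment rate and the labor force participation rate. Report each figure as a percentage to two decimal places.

Employed = 110.12 + 4.13 = 114.25 million (anyone who worked, including part-time for economic reasons, counts as employed).
Unemployed = 11.10 + 1.73 = 12.83 million (jobless and actively searching, or on temporary layoff).
Labor force = 114.25 + 12.83 = 127.08 million.
Not in labor force = 24.86 + 6.29 + 0.87 + 34.39 = 66.41 million (those not working and not actively searching are outside the labor force — including those who want a job but have given up searching).
Civilian working-age population = 127.08 + 66.41 = 193.49 million.
Unemployment rate = 12.83 / 127.08 = 10.10%.
Labor force participation rate = 127.08 / 193.49 = 65.68%.

Unemployment rate ≈ 10.10%; labor force participation rate ≈ 65.68%.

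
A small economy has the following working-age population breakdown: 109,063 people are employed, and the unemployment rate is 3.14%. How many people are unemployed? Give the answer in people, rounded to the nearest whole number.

Let U be the number unemployed. The labor force is E + U, and U/(E+U) = 0.0314.
So U = 0.0314 × 109,063 / (1 − 0.0314) = 3424.58 / 0.9686 ≈ 3,536.

About 3,536 are unemployed.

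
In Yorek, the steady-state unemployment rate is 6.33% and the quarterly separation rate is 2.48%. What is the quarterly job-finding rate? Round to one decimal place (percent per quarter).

From u* = s/(s+f): f = s·(1−u)/u.
f = 2.48 × (1 − 0.0633) / 0.0633 = 2.3230 / 0.0633 ≈ 36.7% per quarter.

Job-finding rate ≈ 36.7% per quarter.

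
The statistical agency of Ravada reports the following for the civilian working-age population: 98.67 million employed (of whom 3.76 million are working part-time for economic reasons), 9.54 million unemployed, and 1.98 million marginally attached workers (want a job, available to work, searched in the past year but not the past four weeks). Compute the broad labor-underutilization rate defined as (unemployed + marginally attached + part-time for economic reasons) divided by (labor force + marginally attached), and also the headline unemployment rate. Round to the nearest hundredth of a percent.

Labor force = 98.67 + 9.54 = 108.21 million.
Numerator = 9.54 + 1.98 + 3.76 = 15.28 million.
Denominator = 108.21 + 1.98 = 110.19 million.
Broad rate = 15.28 / 110.19 = 13.87%.
Headline unemployment rate = 9.54 / 108.21 = 8.82%.

Broad underutilization rate ≈ 13.87%; headline unemployment rate ≈ 8.82%.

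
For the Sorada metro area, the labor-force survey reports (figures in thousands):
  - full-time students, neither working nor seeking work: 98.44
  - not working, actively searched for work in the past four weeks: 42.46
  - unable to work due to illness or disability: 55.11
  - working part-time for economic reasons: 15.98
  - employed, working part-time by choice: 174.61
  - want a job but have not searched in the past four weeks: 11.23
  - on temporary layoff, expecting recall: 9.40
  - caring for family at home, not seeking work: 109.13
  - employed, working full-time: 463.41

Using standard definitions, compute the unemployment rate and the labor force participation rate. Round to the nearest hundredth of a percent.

Employed = 15.98 + 174.61 + 463.41 = 654.00 thousand (anyone who worked, including part-time for economic reasons, counts as employed).
Unemployed = 42.46 + 9.40 = 51.86 thousand (jobless and actively searching, or on temporary layoff).
Labor force = 654.00 + 51.86 = 705.86 thousand.
Not in labor force = 98.44 + 55.11 + 11.23 + 109.13 = 273.91 thousand (those not working and not actively searching are outside the labor force — including those who want a job but have given up searching).
Civilian working-age population = 705.86 + 273.91 = 979.77 thousand.
Unemployment rate = 51.86 / 705.86 = 7.35%.
Labor force participation rate = 705.86 / 979.77 = 72.04%.

Unemployment rate ≈ 7.35%; labor force participation rate ≈ 72.04%.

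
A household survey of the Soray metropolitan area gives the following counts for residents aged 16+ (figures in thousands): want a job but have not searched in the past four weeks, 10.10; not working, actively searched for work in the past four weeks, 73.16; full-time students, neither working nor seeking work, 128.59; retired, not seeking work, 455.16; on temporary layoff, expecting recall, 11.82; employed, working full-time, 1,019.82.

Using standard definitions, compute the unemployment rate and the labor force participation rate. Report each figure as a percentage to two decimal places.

Unemployment rate ≈ 7.69%; labor force participation rate ≈ 65.04%.

Employed = 1,019.82 thousand.
Unemployed = 73.16 + 11.82 = 84.98 thousand (jobless and actively searching, or on temporary layoff).
Labor force = 1,019.82 + 84.98 = 1,104.80 thousand.
Not in labor force = 10.10 + 128.59 + 455.16 = 593.85 thousand (those not working and not actively searching are outside the labor force — including those who want a job but have given up searching).
Civilian working-age population = 1,104.80 + 593.85 = 1,698.65 thousand.
Unemployment rate = 84.98 / 1,104.80 = 7.69%.
Labor force participation rate = 1,104.80 / 1,698.65 = 65.04%.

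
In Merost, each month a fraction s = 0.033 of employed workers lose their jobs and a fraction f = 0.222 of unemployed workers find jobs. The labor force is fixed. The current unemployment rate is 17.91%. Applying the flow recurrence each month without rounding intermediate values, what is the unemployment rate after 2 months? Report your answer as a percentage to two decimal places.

With a fixed labor force, u_{t+1} = u_t + s·(1−u_t) − f·u_t = u_t·(1−s−f) + s.
Here 1−s−f = 0.745 and s = 0.033.
u_1 = 0.179100 × 0.745 + 0.033 = 0.166430.
u_2 = 0.166430 × 0.745 + 0.033 = 0.156990.

Unemployment rate after two months ≈ 15.70%.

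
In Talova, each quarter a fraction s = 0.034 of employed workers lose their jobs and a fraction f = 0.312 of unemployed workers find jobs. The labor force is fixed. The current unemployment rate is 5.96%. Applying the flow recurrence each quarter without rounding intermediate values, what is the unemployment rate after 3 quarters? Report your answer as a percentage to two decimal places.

With a fixed labor force, u_{t+1} = u_t + s·(1−u_t) − f·u_t = u_t·(1−s−f) + s.
Here 1−s−f = 0.654 and s = 0.034.
u_1 = 0.059600 × 0.654 + 0.034 = 0.072978.
u_2 = 0.072978 × 0.654 + 0.034 = 0.081728.
u_3 = 0.081728 × 0.654 + 0.034 = 0.087450.

Unemployment rate after three quarters ≈ 8.75%.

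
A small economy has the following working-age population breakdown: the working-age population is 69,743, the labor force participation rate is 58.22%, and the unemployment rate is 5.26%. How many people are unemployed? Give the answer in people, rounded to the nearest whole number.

About 2,136 are unemployed.

Labor force = 0.5822 × 69,743 = 40,604.
Unemployed = 0.0526 × 40,604 ≈ 2,136.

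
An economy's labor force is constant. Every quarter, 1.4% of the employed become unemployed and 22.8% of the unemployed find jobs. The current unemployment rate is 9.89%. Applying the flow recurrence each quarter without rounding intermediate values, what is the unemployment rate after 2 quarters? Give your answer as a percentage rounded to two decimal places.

With a fixed labor force, u_{t+1} = u_t + s·(1−u_t) − f·u_t = u_t·(1−s−f) + s.
Here 1−s−f = 0.758 and s = 0.014.
u_1 = 0.098900 × 0.758 + 0.014 = 0.088966.
u_2 = 0.088966 × 0.758 + 0.014 = 0.081436.

Unemployment rate after two quarters ≈ 8.14%.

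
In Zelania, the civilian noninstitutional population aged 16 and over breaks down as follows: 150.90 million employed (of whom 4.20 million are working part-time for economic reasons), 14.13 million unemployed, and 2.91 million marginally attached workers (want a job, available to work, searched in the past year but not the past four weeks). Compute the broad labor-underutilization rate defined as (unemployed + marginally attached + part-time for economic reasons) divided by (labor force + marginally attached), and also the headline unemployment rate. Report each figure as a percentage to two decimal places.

Broad underutilization rate ≈ 12.65%; headline unemployment rate ≈ 8.56%.

Labor force = 150.90 + 14.13 = 165.03 million.
Numerator = 14.13 + 2.91 + 4.20 = 21.24 million.
Denominator = 165.03 + 2.91 = 167.94 million.
Broad rate = 21.24 / 167.94 = 12.65%.
Headline unemployment rate = 14.13 / 165.03 = 8.56%.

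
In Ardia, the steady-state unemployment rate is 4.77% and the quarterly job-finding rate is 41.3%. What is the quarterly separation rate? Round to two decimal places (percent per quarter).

From u* = s/(s+f): s = u·f/(1−u).
s = 0.0477 × 41.3 / (1 − 0.0477) = 1.9700 / 0.9523 ≈ 2.07% per quarter.

Separation rate ≈ 2.07% per quarter.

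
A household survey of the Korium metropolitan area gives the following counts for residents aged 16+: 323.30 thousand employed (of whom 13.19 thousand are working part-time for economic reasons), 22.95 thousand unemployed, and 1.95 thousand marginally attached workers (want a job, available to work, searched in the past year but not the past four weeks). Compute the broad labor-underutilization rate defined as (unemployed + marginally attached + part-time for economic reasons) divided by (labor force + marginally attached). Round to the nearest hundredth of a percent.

Labor force = 323.30 + 22.95 = 346.25 thousand.
Numerator = 22.95 + 1.95 + 13.19 = 38.09 thousand.
Denominator = 346.25 + 1.95 = 348.20 thousand.
Broad rate = 38.09 / 348.20 = 10.94%.

Broad underutilization rate ≈ 10.94%.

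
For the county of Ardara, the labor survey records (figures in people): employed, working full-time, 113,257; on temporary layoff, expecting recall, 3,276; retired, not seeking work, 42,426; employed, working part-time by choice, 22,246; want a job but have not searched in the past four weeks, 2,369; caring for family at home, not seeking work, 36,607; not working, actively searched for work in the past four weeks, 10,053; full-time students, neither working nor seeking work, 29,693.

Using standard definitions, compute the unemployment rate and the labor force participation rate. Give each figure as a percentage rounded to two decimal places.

Employed = 113,257 + 22,246 = 135,503.
Unemployed = 3,276 + 10,053 = 13,329 (jobless and actively searching, or on temporary layoff).
Labor force = 135,503 + 13,329 = 148,832.
Not in labor force = 42,426 + 2,369 + 36,607 + 29,693 = 111,095 (those not working and not actively searching are outside the labor force — including those who want a job but have given up searching).
Civilian working-age population = 148,832 + 111,095 = 259,927.
Unemployment rate = 13,329 / 148,832 = 8.96%.
Labor force participation rate = 148,832 / 259,927 = 57.26%.

Unemployment rate ≈ 8.96%; labor force participation rate ≈ 57.26%.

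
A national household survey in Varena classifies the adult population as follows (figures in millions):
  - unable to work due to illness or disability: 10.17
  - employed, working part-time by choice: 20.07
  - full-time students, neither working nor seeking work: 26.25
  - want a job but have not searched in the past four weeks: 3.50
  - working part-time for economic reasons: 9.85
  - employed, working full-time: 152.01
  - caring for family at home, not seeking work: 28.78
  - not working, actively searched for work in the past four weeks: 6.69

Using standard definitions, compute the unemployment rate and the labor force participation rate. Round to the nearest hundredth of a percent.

Unemployment rate ≈ 3.55%; labor force participation rate ≈ 73.30%.

Employed = 20.07 + 9.85 + 152.01 = 181.93 million (anyone who worked, including part-time for economic reasons, counts as employed).
Unemployed = 6.69 million.
Labor force = 181.93 + 6.69 = 188.62 million.
Not in labor force = 10.17 + 26.25 + 3.50 + 28.78 = 68.70 million (those not working and not actively searching are outside the labor force — including those who want a job but have given up searching).
Civilian working-age population = 188.62 + 68.70 = 257.32 million.
Unemployment rate = 6.69 / 188.62 = 3.55%.
Labor force participation rate = 188.62 / 257.32 = 73.30%.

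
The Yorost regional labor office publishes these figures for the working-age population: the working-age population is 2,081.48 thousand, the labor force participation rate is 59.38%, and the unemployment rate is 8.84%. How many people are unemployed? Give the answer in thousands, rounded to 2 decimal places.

Labor force = 0.5938 × 2,081.48 = 1,235.98 thousand.
Unemployed = 0.0884 × 1,235.98 ≈ 109.26 thousand.

About 109.26 thousand are unemployed.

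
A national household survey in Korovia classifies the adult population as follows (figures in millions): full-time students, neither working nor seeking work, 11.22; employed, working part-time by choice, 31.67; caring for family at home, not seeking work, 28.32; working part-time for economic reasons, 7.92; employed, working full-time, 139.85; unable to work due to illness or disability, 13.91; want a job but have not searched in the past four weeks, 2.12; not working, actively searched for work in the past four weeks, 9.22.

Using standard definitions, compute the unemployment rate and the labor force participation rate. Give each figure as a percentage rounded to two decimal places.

Unemployment rate ≈ 4.89%; labor force participation rate ≈ 77.25%.

Employed = 31.67 + 7.92 + 139.85 = 179.44 million (anyone who worked, including part-time for economic reasons, counts as employed).
Unemployed = 9.22 million.
Labor force = 179.44 + 9.22 = 188.66 million.
Not in labor force = 11.22 + 28.32 + 13.91 + 2.12 = 55.57 million (those not working and not actively searching are outside the labor force — including those who want a job but have given up searching).
Civilian working-age population = 188.66 + 55.57 = 244.23 million.
Unemployment rate = 9.22 / 188.66 = 4.89%.
Labor force participation rate = 188.66 / 244.23 = 77.25%.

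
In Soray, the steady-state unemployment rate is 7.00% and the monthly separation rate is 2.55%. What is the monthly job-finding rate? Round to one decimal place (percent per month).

Job-finding rate ≈ 33.9% per month.

From u* = s/(s+f): f = s·(1−u)/u.
f = 2.55 × (1 − 0.0700) / 0.0700 = 2.3715 / 0.0700 ≈ 33.9% per month.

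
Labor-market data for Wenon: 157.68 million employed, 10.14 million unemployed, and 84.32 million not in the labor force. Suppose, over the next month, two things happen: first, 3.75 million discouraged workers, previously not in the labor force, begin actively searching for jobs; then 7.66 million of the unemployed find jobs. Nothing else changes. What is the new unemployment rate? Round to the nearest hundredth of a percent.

Initially, labor force = 157.68 + 10.14 = 167.82 million, so u = 10.14/167.82 = 6.04%.
After the first change, unemployed and labor force both rise by 3.75 → E = 157.68, U = 13.89, labor force = 171.57 million.
After the second change, unemployed falls and employed rises by 7.66; labor force unchanged → E = 165.34, U = 6.23, labor force = 171.57 million.
New unemployment rate = 6.23 / 171.57 = 3.63%.

New unemployment rate ≈ 3.63%.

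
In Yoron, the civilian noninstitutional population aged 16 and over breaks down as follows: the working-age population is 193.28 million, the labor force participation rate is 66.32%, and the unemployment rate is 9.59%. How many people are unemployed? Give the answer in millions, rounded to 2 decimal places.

About 12.29 million are unemployed.

Labor force = 0.6632 × 193.28 = 128.18 million.
Unemployed = 0.0959 × 128.18 ≈ 12.29 million.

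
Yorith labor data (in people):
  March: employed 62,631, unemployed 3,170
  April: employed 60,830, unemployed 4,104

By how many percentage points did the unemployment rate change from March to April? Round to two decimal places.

The unemployment rate changed by +1.50 percentage points.

March: labor force = 62,631 + 3,170 = 65,801; u = 3,170/65,801 = 4.82%.
April: labor force = 60,830 + 4,104 = 64,934; u = 4,104/64,934 = 6.32%.
Change = 6.32% − 4.82% = +1.50 pp.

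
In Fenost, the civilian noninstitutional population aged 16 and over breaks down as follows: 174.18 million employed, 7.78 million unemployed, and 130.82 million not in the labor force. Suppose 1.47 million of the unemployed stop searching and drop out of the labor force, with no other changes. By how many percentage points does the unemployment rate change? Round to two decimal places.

The unemployment rate changes by −0.78 percentage points.

Initially, labor force = 174.18 + 7.78 = 181.96 million, so u = 7.78/181.96 = 4.28%.
After the change, unemployed and labor force both fall by 1.47 → E = 174.18, U = 6.31, labor force = 180.49 million.
New unemployment rate = 6.31 / 180.49 = 3.50%.
Change = 3.50% − 4.28% = −0.78 percentage points.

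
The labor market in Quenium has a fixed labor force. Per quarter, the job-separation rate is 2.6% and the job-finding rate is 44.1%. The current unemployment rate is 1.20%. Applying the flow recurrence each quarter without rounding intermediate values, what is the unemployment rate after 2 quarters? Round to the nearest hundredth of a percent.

Unemployment rate after two quarters ≈ 4.33%.

With a fixed labor force, u_{t+1} = u_t + s·(1−u_t) − f·u_t = u_t·(1−s−f) + s.
Here 1−s−f = 0.533 and s = 0.026.
u_1 = 0.012000 × 0.533 + 0.026 = 0.032396.
u_2 = 0.032396 × 0.533 + 0.026 = 0.043267.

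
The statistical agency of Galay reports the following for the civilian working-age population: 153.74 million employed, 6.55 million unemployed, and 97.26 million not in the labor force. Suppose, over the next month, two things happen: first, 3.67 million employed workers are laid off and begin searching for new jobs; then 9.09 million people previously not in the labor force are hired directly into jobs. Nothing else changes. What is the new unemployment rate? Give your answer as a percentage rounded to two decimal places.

New unemployment rate ≈ 6.03%.

Initially, labor force = 153.74 + 6.55 = 160.29 million, so u = 6.55/160.29 = 4.09%.
After the first change, employed falls and unemployed rises by 3.67; labor force unchanged → E = 150.07, U = 10.22, labor force = 160.29 million.
After the second change, employed and labor force both rise by 9.09; unemployed unchanged → E = 159.16, U = 10.22, labor force = 169.38 million.
New unemployment rate = 10.22 / 169.38 = 6.03%.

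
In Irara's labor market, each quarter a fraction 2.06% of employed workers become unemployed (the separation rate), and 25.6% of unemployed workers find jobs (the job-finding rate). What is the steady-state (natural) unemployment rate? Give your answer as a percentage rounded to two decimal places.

At steady state the flows balance: s·E = f·U, so U/(E+U) = s/(s+f).
u* = 2.06 / (2.06 + 25.6) = 2.06 / 27.66 = 7.45%.

Steady-state unemployment rate ≈ 7.45%.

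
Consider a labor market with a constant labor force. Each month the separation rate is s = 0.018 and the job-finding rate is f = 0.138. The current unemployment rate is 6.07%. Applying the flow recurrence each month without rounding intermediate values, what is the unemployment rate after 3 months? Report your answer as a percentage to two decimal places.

With a fixed labor force, u_{t+1} = u_t + s·(1−u_t) − f·u_t = u_t·(1−s−f) + s.
Here 1−s−f = 0.844 and s = 0.018.
u_1 = 0.060700 × 0.844 + 0.018 = 0.069231.
u_2 = 0.069231 × 0.844 + 0.018 = 0.076431.
u_3 = 0.076431 × 0.844 + 0.018 = 0.082508.

Unemployment rate after three months ≈ 8.25%.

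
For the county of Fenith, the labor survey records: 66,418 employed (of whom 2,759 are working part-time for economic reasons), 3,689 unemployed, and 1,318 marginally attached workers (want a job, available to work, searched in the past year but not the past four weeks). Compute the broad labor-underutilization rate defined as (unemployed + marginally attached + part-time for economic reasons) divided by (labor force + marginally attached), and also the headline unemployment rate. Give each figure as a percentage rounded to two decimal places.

Broad underutilization rate ≈ 10.87%; headline unemployment rate ≈ 5.26%.

Labor force = 66,418 + 3,689 = 70,107.
Numerator = 3,689 + 1,318 + 2,759 = 7,766.
Denominator = 70,107 + 1,318 = 71,425.
Broad rate = 7,766 / 71,425 = 10.87%.
Headline unemployment rate = 3,689 / 70,107 = 5.26%.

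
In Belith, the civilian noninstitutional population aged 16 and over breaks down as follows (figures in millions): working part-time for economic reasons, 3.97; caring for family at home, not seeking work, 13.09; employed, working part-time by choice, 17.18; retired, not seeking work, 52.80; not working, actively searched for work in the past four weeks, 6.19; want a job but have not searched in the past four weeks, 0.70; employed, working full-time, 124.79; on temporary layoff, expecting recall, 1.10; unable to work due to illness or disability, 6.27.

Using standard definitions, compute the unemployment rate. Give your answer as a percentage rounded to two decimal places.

Employed = 3.97 + 17.18 + 124.79 = 145.94 million (anyone who worked, including part-time for economic reasons, counts as employed).
Unemployed = 6.19 + 1.10 = 7.29 million (jobless and actively searching, or on temporary layoff).
Labor force = 145.94 + 7.29 = 153.23 million.
Unemployment rate = 7.29 / 153.23 = 4.76%.

Unemployment rate ≈ 4.76%.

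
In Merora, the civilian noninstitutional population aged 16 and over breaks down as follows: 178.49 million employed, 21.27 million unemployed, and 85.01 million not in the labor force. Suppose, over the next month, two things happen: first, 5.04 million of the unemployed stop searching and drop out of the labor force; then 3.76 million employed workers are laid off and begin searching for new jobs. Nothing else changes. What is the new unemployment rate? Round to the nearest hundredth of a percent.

New unemployment rate ≈ 10.27%.

Initially, labor force = 178.49 + 21.27 = 199.76 million, so u = 21.27/199.76 = 10.65%.
After the first change, unemployed and labor force both fall by 5.04 → E = 178.49, U = 16.23, labor force = 194.72 million.
After the second change, employed falls and unemployed rises by 3.76; labor force unchanged → E = 174.73, U = 19.99, labor force = 194.72 million.
New unemployment rate = 19.99 / 194.72 = 10.27%.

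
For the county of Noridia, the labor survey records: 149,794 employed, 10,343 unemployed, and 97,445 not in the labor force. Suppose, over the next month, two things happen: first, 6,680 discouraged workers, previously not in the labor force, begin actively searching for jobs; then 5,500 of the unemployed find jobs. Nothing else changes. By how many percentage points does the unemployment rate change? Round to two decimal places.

The unemployment rate changes by +0.45 percentage points.

Initially, labor force = 149,794 + 10,343 = 160,137, so u = 10,343/160,137 = 6.46%.
After the first change, unemployed and labor force both rise by 6,680 → E = 149,794, U = 17,023, labor force = 166,817.
After the second change, unemployed falls and employed rises by 5,500; labor force unchanged → E = 155,294, U = 11,523, labor force = 166,817.
New unemployment rate = 11,523 / 166,817 = 6.91%.
Change = 6.91% − 6.46% = +0.45 percentage points.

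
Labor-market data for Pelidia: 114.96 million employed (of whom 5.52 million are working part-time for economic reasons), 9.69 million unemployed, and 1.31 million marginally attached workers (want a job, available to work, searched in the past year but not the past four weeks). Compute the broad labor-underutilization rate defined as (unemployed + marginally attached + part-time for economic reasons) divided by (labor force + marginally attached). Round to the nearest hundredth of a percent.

Labor force = 114.96 + 9.69 = 124.65 million.
Numerator = 9.69 + 1.31 + 5.52 = 16.52 million.
Denominator = 124.65 + 1.31 = 125.96 million.
Broad rate = 16.52 / 125.96 = 13.12%.

Broad underutilization rate ≈ 13.12%.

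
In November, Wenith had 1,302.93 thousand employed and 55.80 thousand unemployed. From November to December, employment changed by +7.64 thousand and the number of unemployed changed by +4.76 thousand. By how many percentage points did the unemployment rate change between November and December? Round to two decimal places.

November: labor force = 1,302.93 + 55.80 = 1,358.73; u = 55.80/1,358.73 = 4.11%.
December: labor force = 1,310.57 + 60.56 = 1,371.13; u = 60.56/1,371.13 = 4.42%.
Change = 4.42% − 4.11% = +0.31 pp.

The unemployment rate changed by +0.31 percentage points.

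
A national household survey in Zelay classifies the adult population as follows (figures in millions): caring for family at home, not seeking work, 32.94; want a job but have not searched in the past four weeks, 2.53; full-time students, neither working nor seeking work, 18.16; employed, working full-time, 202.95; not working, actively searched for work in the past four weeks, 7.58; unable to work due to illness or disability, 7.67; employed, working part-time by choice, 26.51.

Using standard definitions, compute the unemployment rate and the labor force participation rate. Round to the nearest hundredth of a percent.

Unemployment rate ≈ 3.20%; labor force participation rate ≈ 79.45%.

Employed = 202.95 + 26.51 = 229.46 million.
Unemployed = 7.58 million.
Labor force = 229.46 + 7.58 = 237.04 million.
Not in labor force = 32.94 + 2.53 + 18.16 + 7.67 = 61.30 million (those not working and not actively searching are outside the labor force — including those who want a job but have given up searching).
Civilian working-age population = 237.04 + 61.30 = 298.34 million.
Unemployment rate = 7.58 / 237.04 = 3.20%.
Labor force participation rate = 237.04 / 298.34 = 79.45%.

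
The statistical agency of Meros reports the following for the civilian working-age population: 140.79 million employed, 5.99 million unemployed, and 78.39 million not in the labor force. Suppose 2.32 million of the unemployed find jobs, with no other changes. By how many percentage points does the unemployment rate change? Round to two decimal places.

Initially, labor force = 140.79 + 5.99 = 146.78 million, so u = 5.99/146.78 = 4.08%.
After the change, unemployed falls and employed rises by 2.32; labor force unchanged → E = 143.11, U = 3.67, labor force = 146.78 million.
New unemployment rate = 3.67 / 146.78 = 2.50%.
Change = 2.50% − 4.08% = −1.58 percentage points.

The unemployment rate changes by −1.58 percentage points.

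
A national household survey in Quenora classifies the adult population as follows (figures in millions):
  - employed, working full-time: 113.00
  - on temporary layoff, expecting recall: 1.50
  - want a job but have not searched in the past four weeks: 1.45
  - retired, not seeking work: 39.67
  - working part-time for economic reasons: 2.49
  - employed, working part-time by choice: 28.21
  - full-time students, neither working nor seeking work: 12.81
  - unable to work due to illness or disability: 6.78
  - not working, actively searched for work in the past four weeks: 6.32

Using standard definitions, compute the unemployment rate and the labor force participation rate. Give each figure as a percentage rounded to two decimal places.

Employed = 113.00 + 2.49 + 28.21 = 143.70 million (anyone who worked, including part-time for economic reasons, counts as employed).
Unemployed = 1.50 + 6.32 = 7.82 million (jobless and actively searching, or on temporary layoff).
Labor force = 143.70 + 7.82 = 151.52 million.
Not in labor force = 1.45 + 39.67 + 12.81 + 6.78 = 60.71 million (those not working and not actively searching are outside the labor force — including those who want a job but have given up searching).
Civilian working-age population = 151.52 + 60.71 = 212.23 million.
Unemployment rate = 7.82 / 151.52 = 5.16%.
Labor force participation rate = 151.52 / 212.23 = 71.39%.

Unemployment rate ≈ 5.16%; labor force participation rate ≈ 71.39%.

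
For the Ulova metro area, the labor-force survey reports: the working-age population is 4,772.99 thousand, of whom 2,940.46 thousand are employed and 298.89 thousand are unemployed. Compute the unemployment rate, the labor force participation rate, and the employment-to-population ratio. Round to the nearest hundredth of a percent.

Unemployment rate ≈ 9.23%; labor force participation rate ≈ 67.87%; employment-population ratio ≈ 61.61%.

Labor force = employed + unemployed = 2,940.46 + 298.89 = 3,239.35 thousand.
Unemployment rate = 298.89 / 3,239.35 = 9.23%.
Labor force participation rate = 3,239.35 / 4,772.99 = 67.87%.
Employment-population ratio = 2,940.46 / 4,772.99 = 61.61%.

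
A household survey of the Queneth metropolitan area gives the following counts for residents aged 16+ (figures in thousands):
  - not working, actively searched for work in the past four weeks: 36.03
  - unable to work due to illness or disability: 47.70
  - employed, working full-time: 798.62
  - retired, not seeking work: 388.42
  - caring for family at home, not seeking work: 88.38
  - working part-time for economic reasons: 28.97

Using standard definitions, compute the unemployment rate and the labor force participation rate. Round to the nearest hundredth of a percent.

Unemployment rate ≈ 4.17%; labor force participation rate ≈ 62.22%.

Employed = 798.62 + 28.97 = 827.59 thousand (anyone who worked, including part-time for economic reasons, counts as employed).
Unemployed = 36.03 thousand.
Labor force = 827.59 + 36.03 = 863.62 thousand.
Not in labor force = 47.70 + 388.42 + 88.38 = 524.50 thousand (those not working and not actively searching are outside the labor force).
Civilian working-age population = 863.62 + 524.50 = 1,388.12 thousand.
Unemployment rate = 36.03 / 863.62 = 4.17%.
Labor force participation rate = 863.62 / 1,388.12 = 62.22%.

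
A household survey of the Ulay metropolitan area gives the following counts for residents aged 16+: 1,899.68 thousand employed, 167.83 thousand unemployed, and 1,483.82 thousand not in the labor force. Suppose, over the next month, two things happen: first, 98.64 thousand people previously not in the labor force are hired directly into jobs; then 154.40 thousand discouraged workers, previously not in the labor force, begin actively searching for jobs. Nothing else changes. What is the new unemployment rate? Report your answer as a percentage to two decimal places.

Initially, labor force = 1,899.68 + 167.83 = 2,067.51 thousand, so u = 167.83/2,067.51 = 8.12%.
After the first change, employed and labor force both rise by 98.64; unemployed unchanged → E = 1,998.32, U = 167.83, labor force = 2,166.15 thousand.
After the second change, unemployed and labor force both rise by 154.40 → E = 1,998.32, U = 322.23, labor force = 2,320.55 thousand.
New unemployment rate = 322.23 / 2,320.55 = 13.89%.

New unemployment rate ≈ 13.89%.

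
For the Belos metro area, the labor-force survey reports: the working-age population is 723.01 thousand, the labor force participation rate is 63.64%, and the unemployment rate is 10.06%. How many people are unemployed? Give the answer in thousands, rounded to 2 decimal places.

About 46.29 thousand are unemployed.

Labor force = 0.6364 × 723.01 = 460.12 thousand.
Unemployed = 0.1006 × 460.12 ≈ 46.29 thousand.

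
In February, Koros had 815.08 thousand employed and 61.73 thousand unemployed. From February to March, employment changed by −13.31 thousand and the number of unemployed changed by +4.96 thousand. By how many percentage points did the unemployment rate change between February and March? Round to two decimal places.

February: labor force = 815.08 + 61.73 = 876.81; u = 61.73/876.81 = 7.04%.
March: labor force = 801.77 + 66.69 = 868.46; u = 66.69/868.46 = 7.68%.
Change = 7.68% − 7.04% = +0.64 pp.

The unemployment rate changed by +0.64 percentage points.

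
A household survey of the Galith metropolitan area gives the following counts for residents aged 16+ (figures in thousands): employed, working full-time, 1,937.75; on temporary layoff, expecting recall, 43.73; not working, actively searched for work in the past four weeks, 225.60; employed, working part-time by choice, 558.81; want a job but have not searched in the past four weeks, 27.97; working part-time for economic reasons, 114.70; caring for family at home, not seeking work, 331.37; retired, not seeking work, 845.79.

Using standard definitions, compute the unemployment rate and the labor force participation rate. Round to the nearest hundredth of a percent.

Unemployment rate ≈ 9.35%; labor force participation rate ≈ 70.50%.

Employed = 1,937.75 + 558.81 + 114.70 = 2,611.26 thousand (anyone who worked, including part-time for economic reasons, counts as employed).
Unemployed = 43.73 + 225.60 = 269.33 thousand (jobless and actively searching, or on temporary layoff).
Labor force = 2,611.26 + 269.33 = 2,880.59 thousand.
Not in labor force = 27.97 + 331.37 + 845.79 = 1,205.13 thousand (those not working and not actively searching are outside the labor force — including those who want a job but have given up searching).
Civilian working-age population = 2,880.59 + 1,205.13 = 4,085.72 thousand.
Unemployment rate = 269.33 / 2,880.59 = 9.35%.
Labor force participation rate = 2,880.59 / 4,085.72 = 70.50%.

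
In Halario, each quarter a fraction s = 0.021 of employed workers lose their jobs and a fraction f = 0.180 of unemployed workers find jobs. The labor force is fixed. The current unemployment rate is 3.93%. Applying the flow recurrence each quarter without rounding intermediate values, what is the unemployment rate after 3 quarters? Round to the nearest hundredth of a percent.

With a fixed labor force, u_{t+1} = u_t + s·(1−u_t) − f·u_t = u_t·(1−s−f) + s.
Here 1−s−f = 0.799 and s = 0.021.
u_1 = 0.039300 × 0.799 + 0.021 = 0.052401.
u_2 = 0.052401 × 0.799 + 0.021 = 0.062868.
u_3 = 0.062868 × 0.799 + 0.021 = 0.071232.

Unemployment rate after three quarters ≈ 7.12%.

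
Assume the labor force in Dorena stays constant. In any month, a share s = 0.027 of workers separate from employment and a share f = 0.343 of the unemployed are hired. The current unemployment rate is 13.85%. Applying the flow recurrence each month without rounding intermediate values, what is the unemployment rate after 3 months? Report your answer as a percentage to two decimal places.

With a fixed labor force, u_{t+1} = u_t + s·(1−u_t) − f·u_t = u_t·(1−s−f) + s.
Here 1−s−f = 0.630 and s = 0.027.
u_1 = 0.138500 × 0.630 + 0.027 = 0.114255.
u_2 = 0.114255 × 0.630 + 0.027 = 0.098981.
u_3 = 0.098981 × 0.630 + 0.027 = 0.089358.

Unemployment rate after three months ≈ 8.94%.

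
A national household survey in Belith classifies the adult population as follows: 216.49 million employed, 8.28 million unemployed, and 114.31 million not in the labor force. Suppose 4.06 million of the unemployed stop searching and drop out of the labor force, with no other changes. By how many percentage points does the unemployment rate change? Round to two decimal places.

Initially, labor force = 216.49 + 8.28 = 224.77 million, so u = 8.28/224.77 = 3.68%.
After the change, unemployed and labor force both fall by 4.06 → E = 216.49, U = 4.22, labor force = 220.71 million.
New unemployment rate = 4.22 / 220.71 = 1.91%.
Change = 1.91% − 3.68% = −1.77 percentage points.

The unemployment rate changes by −1.77 percentage points.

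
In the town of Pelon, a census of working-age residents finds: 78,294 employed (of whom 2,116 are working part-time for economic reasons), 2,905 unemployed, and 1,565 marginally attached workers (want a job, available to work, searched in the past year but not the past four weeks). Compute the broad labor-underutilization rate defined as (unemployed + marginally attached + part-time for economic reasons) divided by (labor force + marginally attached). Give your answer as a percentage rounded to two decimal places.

Labor force = 78,294 + 2,905 = 81,199.
Numerator = 2,905 + 1,565 + 2,116 = 6,586.
Denominator = 81,199 + 1,565 = 82,764.
Broad rate = 6,586 / 82,764 = 7.96%.

Broad underutilization rate ≈ 7.96%.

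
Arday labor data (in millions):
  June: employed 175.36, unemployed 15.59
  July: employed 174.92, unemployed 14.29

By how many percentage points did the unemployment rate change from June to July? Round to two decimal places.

June: labor force = 175.36 + 15.59 = 190.95; u = 15.59/190.95 = 8.16%.
July: labor force = 174.92 + 14.29 = 189.21; u = 14.29/189.21 = 7.55%.
Change = 7.55% − 8.16% = −0.61 pp.

The unemployment rate changed by −0.61 percentage points.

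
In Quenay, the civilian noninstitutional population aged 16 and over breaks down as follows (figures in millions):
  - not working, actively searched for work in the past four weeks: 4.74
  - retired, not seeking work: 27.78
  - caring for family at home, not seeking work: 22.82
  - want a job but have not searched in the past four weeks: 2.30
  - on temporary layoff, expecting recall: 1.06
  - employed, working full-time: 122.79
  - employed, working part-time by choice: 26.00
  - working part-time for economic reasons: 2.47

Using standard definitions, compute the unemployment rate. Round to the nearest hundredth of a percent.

Employed = 122.79 + 26.00 + 2.47 = 151.26 million (anyone who worked, including part-time for economic reasons, counts as employed).
Unemployed = 4.74 + 1.06 = 5.80 million (jobless and actively searching, or on temporary layoff).
Labor force = 151.26 + 5.80 = 157.06 million.
Unemployment rate = 5.80 / 157.06 = 3.69%.

Unemployment rate ≈ 3.69%.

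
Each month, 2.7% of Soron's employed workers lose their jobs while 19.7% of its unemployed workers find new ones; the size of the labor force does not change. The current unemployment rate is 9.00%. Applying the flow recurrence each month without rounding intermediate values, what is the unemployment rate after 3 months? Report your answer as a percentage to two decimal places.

With a fixed labor force, u_{t+1} = u_t + s·(1−u_t) − f·u_t = u_t·(1−s−f) + s.
Here 1−s−f = 0.776 and s = 0.027.
u_1 = 0.090000 × 0.776 + 0.027 = 0.096840.
u_2 = 0.096840 × 0.776 + 0.027 = 0.102148.
u_3 = 0.102148 × 0.776 + 0.027 = 0.106267.

Unemployment rate after three months ≈ 10.63%.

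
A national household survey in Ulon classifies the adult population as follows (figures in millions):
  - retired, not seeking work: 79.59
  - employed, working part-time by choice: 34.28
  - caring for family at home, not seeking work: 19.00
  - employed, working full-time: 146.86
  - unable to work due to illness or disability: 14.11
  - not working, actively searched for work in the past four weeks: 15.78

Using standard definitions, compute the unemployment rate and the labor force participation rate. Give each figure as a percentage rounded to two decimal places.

Employed = 34.28 + 146.86 = 181.14 million.
Unemployed = 15.78 million.
Labor force = 181.14 + 15.78 = 196.92 million.
Not in labor force = 79.59 + 19.00 + 14.11 = 112.70 million (those not working and not actively searching are outside the labor force).
Civilian working-age population = 196.92 + 112.70 = 309.62 million.
Unemployment rate = 15.78 / 196.92 = 8.01%.
Labor force participation rate = 196.92 / 309.62 = 63.60%.

Unemployment rate ≈ 8.01%; labor force participation rate ≈ 63.60%.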